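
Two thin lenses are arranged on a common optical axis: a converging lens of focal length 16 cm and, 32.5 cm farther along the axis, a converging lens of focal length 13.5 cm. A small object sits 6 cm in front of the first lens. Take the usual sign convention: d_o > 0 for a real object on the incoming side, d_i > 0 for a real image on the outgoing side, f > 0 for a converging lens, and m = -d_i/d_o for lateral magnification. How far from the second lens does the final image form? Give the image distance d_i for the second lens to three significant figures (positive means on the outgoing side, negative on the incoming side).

Applying the thin-lens equation to the first lens, 1/16 = 1/6 + 1/d_i1, which gives d_i1 = -9.600 cm.
The intermediate image is virtual, 9.600 cm to the left of lens 1, so d_o2 = L - d_i1 = 32.5 - (-9.600) = 42.100 cm.
Applying the thin-lens equation again with f_2 = 13.5 cm and d_o2 = 42.100 cm gives d_i2 = 19.872 cm.

19.9 cm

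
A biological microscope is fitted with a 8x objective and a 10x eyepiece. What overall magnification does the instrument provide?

The overall magnification of a compound microscope is the product of the objective and eyepiece magnifications:
M = M_obj x M_eye = 8 x 10 = 80.

80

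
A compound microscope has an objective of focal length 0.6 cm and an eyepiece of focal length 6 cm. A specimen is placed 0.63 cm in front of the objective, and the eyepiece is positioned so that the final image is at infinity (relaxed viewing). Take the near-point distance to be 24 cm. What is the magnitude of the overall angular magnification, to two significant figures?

80

Objective: 1/d_i = 1/f_obj - 1/d_o = 1/0.6 - 1/0.63 = 0.07937 cm^-1, so d_i = 12.600 cm.
m_obj = -d_i/d_o = -12.600/0.63 = -20.000.
Eyepiece angular magnification (image at infinity): M_eye = D/f_e = 24/6 = 4.000.
Overall M = m_obj x M_eye = (-20.000)(4.000) = -80.00.
|M| = 80.00.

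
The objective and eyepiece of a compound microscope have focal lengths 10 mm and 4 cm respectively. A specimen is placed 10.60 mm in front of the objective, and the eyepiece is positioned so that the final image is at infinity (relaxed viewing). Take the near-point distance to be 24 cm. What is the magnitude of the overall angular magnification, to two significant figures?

100

Convert to cm: f_obj = 10 mm = 1 cm; d_o = 10.60 mm = 1.06 cm.
Objective: 1/d_i = 1/f_obj - 1/d_o = 1/1 - 1/1.06 = 0.05660 cm^-1, so d_i = 17.667 cm.
m_obj = -d_i/d_o = -17.667/1.06 = -16.667.
Eyepiece angular magnification (image at infinity): M_eye = D/f_e = 24/4 = 6.000.
Overall M = m_obj x M_eye = (-16.667)(6.000) = -100.00.
|M| = 100.00.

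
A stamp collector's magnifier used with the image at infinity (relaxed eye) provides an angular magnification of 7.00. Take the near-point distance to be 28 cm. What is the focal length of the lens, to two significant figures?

For the image at infinity, M = D/f.
f = D/M = 28/7.0 = 4.000 cm.

4.0 cm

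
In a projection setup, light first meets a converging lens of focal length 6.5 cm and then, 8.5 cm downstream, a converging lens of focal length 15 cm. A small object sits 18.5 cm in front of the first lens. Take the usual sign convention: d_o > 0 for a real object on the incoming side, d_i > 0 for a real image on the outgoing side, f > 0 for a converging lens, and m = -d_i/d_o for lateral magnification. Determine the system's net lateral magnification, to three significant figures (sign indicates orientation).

-0.492

Lens 1: 1/d_i1 = 1/f_1 - 1/d_o1 = 1/6.5 - 1/18.5 = 0.09979 cm^-1, so d_i1 = 10.021 cm.
m_1 = -(10.021)/18.5 = -0.5417.
Since 10.021 cm > 8.5 cm, the first image lies past the second lens and serves as a virtual object: d_o2 = L - d_i1 = -1.521 cm.
Lens 2: 1/d_i2 = 1/f_2 - 1/d_o2 = 1/15 - 1/(-1.521) = 0.72420 cm^-1, so d_i2 = 1.381 cm.
m_2 = -(1.381)/(-1.521) = 0.9079.
The system's lateral magnification is m_1 m_2 = (-0.5417)(0.9079) = -0.4918.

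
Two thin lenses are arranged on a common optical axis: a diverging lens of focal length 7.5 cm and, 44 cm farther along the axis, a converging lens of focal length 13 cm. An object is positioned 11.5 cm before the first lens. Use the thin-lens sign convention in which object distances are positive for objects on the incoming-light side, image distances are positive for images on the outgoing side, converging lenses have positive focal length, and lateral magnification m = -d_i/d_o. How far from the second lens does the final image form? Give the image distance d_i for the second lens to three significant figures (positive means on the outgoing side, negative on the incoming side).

17.8 cm

First lens: d_i1 = 1/(1/(-7.5) - 1/11.5) = -4.539 cm.
With d_i1 < 0 the first image is virtual and lies on the object side; the object distance for lens 2 is d_o2 = 44 - (-4.539) = 48.539 cm.
Second lens: d_i2 = 1/(1/13 - 1/(48.539)) = 17.755 cm.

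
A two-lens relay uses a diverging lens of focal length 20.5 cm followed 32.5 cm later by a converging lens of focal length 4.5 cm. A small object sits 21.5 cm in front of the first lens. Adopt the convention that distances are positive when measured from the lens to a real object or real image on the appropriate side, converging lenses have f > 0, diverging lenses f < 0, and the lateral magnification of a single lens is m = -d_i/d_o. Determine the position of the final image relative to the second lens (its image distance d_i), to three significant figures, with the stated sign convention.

Lens 1: 1/d_i1 = 1/f_1 - 1/d_o1 = 1/(-20.5) - 1/21.5 = -0.09529 cm^-1, so d_i1 = -10.494 cm.
The intermediate image is virtual, 10.494 cm to the left of lens 1, so d_o2 = L - d_i1 = 32.5 - (-10.494) = 42.994 cm.
Lens 2: 1/d_i2 = 1/f_2 - 1/d_o2 = 1/4.5 - 1/(42.994) = 0.19896 cm^-1, so d_i2 = 5.026 cm.

5.03 cm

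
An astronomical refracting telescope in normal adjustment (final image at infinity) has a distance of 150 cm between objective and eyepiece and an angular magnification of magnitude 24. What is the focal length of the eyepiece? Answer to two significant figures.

6.0 cm

In normal adjustment the tube length equals f_obj + f_eye and |M| = f_obj/f_eye.
So f_obj = 24 f_eye and 24 f_eye + f_eye = 150 cm, giving f_eye = 150/25 = 6.000 cm and f_obj = 144.000 cm.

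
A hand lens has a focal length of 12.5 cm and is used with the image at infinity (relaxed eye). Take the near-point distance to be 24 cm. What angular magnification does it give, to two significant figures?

1.9

M = D/f = 24/12.5 = 1.920.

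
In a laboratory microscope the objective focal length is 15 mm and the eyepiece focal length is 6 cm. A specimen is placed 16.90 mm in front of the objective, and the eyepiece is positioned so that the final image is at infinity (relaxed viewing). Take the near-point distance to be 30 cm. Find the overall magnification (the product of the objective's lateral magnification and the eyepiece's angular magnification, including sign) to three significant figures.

-39.5

Convert to cm: f_obj = 15 mm = 1.5 cm; d_o = 16.90 mm = 1.69 cm.
Objective: 1/d_i = 1/f_obj - 1/d_o = 1/1.5 - 1/1.69 = 0.07495 cm^-1, so d_i = 13.342 cm.
m_obj = -d_i/d_o = -13.342/1.69 = -7.895.
Eyepiece angular magnification (image at infinity): M_eye = D/f_e = 30/6 = 5.000.
Overall M = m_obj x M_eye = (-7.895)(5.000) = -39.47.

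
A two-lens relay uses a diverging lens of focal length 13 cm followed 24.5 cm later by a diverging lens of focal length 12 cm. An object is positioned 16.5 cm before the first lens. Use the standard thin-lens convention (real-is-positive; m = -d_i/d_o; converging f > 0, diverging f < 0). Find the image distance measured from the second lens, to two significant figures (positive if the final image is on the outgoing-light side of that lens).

-8.7 cm

Lens 1: 1/d_i1 = 1/f_1 - 1/d_o1 = 1/(-13) - 1/16.5 = -0.13753 cm^-1, so d_i1 = -7.271 cm.
With d_i1 < 0 the first image is virtual and lies on the object side; the object distance for lens 2 is d_o2 = 24.5 - (-7.271) = 31.771 cm.
Lens 2: 1/d_i2 = 1/f_2 - 1/d_o2 = 1/(-12) - 1/(31.771) = -0.11481 cm^-1, so d_i2 = -8.710 cm.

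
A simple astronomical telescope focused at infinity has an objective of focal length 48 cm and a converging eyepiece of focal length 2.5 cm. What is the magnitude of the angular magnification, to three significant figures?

|M| = f_obj/|f_eye| = 48/2.5 = 19.200.

19.2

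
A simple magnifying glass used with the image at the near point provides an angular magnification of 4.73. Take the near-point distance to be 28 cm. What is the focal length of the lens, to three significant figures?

7.51 cm

For the image at the near point, M = 1 + D/f.
f = D/(M - 1) = 28/(4.73 - 1) = 7.507 cm.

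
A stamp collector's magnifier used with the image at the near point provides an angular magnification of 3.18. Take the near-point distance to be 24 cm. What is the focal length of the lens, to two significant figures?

For the image at the near point, M = 1 + D/f.
f = D/(M - 1) = 24/(3.18 - 1) = 11.009 cm.

11 cm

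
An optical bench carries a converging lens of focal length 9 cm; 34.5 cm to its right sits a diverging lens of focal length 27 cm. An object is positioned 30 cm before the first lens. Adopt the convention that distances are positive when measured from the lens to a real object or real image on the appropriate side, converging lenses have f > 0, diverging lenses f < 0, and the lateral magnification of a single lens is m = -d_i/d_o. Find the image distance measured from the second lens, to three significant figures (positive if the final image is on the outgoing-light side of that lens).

First lens: d_i1 = 1/(1/9 - 1/30) = 12.857 cm.
That image sits 21.643 cm in front of the second lens, so d_o2 = 21.643 cm.
Second lens: d_i2 = 1/(1/(-27) - 1/(21.643)) = -12.013 cm.

-12.0 cm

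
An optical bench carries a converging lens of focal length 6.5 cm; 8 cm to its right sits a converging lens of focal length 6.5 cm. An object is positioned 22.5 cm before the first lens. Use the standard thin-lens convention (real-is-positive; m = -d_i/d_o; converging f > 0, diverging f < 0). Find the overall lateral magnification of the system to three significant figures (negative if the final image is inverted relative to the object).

-0.346

Applying the thin-lens equation to the first lens, 1/6.5 = 1/22.5 + 1/d_i1, which gives d_i1 = 9.141 cm.
Its lateral magnification is m_1 = -d_i1/d_o1 = -(9.141)/22.5 = -0.4062.
This image would form 9.141 cm past lens 1, i.e. 1.141 cm beyond lens 2, so it is a virtual object for lens 2: d_o2 = 8 - 9.141 = -1.141 cm.
Applying the thin-lens equation again with f_2 = 6.5 cm and d_o2 = -1.141 cm gives d_i2 = 0.970 cm.
m_2 = -(0.970)/(-1.141) = 0.8507.
The system's lateral magnification is m_1 m_2 = (-0.4062)(0.8507) = -0.3456.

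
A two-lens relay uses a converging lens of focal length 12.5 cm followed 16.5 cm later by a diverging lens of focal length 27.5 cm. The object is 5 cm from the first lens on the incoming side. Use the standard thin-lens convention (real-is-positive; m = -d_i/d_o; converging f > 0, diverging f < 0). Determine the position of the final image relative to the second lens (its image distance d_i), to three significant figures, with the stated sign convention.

Applying the thin-lens equation to the first lens, 1/12.5 = 1/5 + 1/d_i1, which gives d_i1 = -8.333 cm.
With d_i1 < 0 the first image is virtual and lies on the object side; the object distance for lens 2 is d_o2 = 16.5 - (-8.333) = 24.833 cm.
Applying the thin-lens equation again with f_2 = -27.5 cm and d_o2 = 24.833 cm gives d_i2 = -13.049 cm.

-13.0 cm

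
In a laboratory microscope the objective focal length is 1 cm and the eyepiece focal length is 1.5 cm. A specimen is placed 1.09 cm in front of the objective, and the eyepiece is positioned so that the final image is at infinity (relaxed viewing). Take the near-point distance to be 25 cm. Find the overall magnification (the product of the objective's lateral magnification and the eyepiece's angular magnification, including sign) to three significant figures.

-185

Objective: 1/d_i = 1/f_obj - 1/d_o = 1/1 - 1/1.09 = 0.08257 cm^-1, so d_i = 12.111 cm.
m_obj = -d_i/d_o = -12.111/1.09 = -11.111.
Eyepiece angular magnification (image at infinity): M_eye = D/f_e = 25/1.5 = 16.667.
Overall M = m_obj x M_eye = (-11.111)(16.667) = -185.19.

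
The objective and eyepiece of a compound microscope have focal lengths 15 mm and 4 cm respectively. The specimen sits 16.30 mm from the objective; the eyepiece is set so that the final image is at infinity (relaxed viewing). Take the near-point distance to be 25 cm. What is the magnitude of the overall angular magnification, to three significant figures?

Convert to cm: f_obj = 15 mm = 1.5 cm; d_o = 16.30 mm = 1.63 cm.
Objective: 1/d_i = 1/f_obj - 1/d_o = 1/1.5 - 1/1.63 = 0.05317 cm^-1, so d_i = 18.808 cm.
m_obj = -d_i/d_o = -18.808/1.63 = -11.538.
Eyepiece angular magnification (image at infinity): M_eye = D/f_e = 25/4 = 6.250.
Overall M = m_obj x M_eye = (-11.538)(6.250) = -72.12.
|M| = 72.12.

72.1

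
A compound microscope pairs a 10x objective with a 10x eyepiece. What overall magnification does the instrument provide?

The overall magnification of a compound microscope is the product of the objective and eyepiece magnifications:
M = M_obj x M_eye = 10 x 10 = 100.

100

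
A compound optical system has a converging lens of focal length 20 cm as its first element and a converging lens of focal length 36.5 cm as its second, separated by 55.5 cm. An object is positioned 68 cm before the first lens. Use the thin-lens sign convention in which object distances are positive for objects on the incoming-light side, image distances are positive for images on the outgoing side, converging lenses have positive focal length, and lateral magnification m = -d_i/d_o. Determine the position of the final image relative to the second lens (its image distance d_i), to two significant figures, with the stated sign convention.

-110 cm

Lens 1: 1/d_i1 = 1/f_1 - 1/d_o1 = 1/20 - 1/68 = 0.03529 cm^-1, so d_i1 = 28.333 cm.
The intermediate image is 28.333 cm to the right of lens 1, so d_o2 = L - d_i1 = 55.5 - 28.333 = 27.167 cm.
Lens 2: 1/d_i2 = 1/f_2 - 1/d_o2 = 1/36.5 - 1/(27.167) = -0.00941 cm^-1, so d_i2 = -106.241 cm.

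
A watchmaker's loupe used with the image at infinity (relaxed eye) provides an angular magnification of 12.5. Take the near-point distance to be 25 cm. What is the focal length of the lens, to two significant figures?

For the image at infinity, M = D/f.
f = D/M = 25/12.5 = 2.000 cm.

2.0 cm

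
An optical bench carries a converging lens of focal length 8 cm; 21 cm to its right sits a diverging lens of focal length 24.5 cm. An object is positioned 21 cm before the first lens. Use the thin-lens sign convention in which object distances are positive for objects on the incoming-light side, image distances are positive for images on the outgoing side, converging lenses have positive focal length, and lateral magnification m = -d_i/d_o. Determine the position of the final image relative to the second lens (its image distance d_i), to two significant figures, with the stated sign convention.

-6.1 cm

First lens: d_i1 = 1/(1/8 - 1/21) = 12.923 cm.
The intermediate image is 12.923 cm to the right of lens 1, so d_o2 = L - d_i1 = 21 - 12.923 = 8.077 cm.
Second lens: d_i2 = 1/(1/(-24.5) - 1/(8.077)) = -6.074 cm.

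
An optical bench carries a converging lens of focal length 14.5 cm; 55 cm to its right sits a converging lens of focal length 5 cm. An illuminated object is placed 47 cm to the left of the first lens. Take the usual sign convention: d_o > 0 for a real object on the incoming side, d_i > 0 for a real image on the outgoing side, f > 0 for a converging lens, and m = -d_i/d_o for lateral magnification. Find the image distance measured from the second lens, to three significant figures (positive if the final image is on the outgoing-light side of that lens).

Lens 1: 1/d_i1 = 1/f_1 - 1/d_o1 = 1/14.5 - 1/47 = 0.04769 cm^-1, so d_i1 = 20.969 cm.
Object distance for lens 2: d_o2 = 55 - 20.969 = 34.031 cm.
Lens 2: 1/d_i2 = 1/f_2 - 1/d_o2 = 1/5 - 1/(34.031) = 0.17061 cm^-1, so d_i2 = 5.861 cm.

5.86 cm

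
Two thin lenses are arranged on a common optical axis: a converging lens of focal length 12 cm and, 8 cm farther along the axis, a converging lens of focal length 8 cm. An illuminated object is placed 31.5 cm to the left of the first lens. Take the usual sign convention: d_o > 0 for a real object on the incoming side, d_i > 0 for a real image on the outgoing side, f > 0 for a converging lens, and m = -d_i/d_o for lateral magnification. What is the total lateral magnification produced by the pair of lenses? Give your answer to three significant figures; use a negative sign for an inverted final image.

First lens: d_i1 = 1/(1/12 - 1/31.5) = 19.385 cm.
m_1 = -(19.385)/31.5 = -0.6154.
This image would form 19.385 cm past lens 1, i.e. 11.385 cm beyond lens 2, so it is a virtual object for lens 2: d_o2 = 8 - 19.385 = -11.385 cm.
Second lens: d_i2 = 1/(1/8 - 1/(-11.385)) = 4.698 cm.
m_2 = -(4.698)/(-11.385) = 0.4127.
Overall magnification: m = m_1 m_2 = -0.2540.

-0.254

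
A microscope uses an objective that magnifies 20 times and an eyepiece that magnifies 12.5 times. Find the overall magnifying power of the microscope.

250

The overall magnification of a compound microscope is the product of the objective and eyepiece magnifications:
M = M_obj x M_eye = 20 x 12.5 = 250.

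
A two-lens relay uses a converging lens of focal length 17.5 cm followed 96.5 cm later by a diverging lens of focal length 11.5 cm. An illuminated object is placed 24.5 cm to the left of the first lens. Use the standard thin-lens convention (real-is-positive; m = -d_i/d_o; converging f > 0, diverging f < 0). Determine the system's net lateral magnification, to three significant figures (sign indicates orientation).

Lens 1: 1/d_i1 = 1/f_1 - 1/d_o1 = 1/17.5 - 1/24.5 = 0.01633 cm^-1, so d_i1 = 61.250 cm.
m_1 = -(61.250)/24.5 = -2.5000.
The intermediate image is 61.250 cm to the right of lens 1, so d_o2 = L - d_i1 = 96.5 - 61.250 = 35.250 cm.
Lens 2: 1/d_i2 = 1/f_2 - 1/d_o2 = 1/(-11.5) - 1/(35.250) = -0.11533 cm^-1, so d_i2 = -8.671 cm.
m_2 = -(-8.671)/(35.250) = 0.2460.
The system's lateral magnification is m_1 m_2 = (-2.5000)(0.2460) = -0.6150.

-0.615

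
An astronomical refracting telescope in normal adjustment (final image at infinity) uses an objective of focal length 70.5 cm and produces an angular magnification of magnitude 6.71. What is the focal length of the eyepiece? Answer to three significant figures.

10.5 cm

|M| = f_obj/f_eye, so f_eye = f_obj/|M| = 70.5/6.71 = 10.507 cm.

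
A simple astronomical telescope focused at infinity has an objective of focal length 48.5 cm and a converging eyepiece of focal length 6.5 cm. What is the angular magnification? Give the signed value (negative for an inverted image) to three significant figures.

-7.46

M = -f_obj/f_eye = -48.5/(6.5) = -7.462.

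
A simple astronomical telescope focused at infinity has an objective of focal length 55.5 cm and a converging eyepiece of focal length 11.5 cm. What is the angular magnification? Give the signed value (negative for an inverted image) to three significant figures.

M = -f_obj/f_eye = -55.5/(11.5) = -4.826.

-4.83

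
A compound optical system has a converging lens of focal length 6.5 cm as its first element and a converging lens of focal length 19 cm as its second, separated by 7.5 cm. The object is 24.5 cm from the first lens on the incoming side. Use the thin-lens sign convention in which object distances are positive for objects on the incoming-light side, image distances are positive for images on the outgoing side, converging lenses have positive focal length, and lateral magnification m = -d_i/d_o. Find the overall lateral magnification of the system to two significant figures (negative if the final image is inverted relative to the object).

Applying the thin-lens equation to the first lens, 1/6.5 = 1/24.5 + 1/d_i1, which gives d_i1 = 8.847 cm.
Its lateral magnification is m_1 = -d_i1/d_o1 = -(8.847)/24.5 = -0.3611.
This image would form 8.847 cm past lens 1, i.e. 1.347 cm beyond lens 2, so it is a virtual object for lens 2: d_o2 = 7.5 - 8.847 = -1.347 cm.
Applying the thin-lens equation again with f_2 = 19 cm and d_o2 = -1.347 cm gives d_i2 = 1.258 cm.
m_2 = -(1.258)/(-1.347) = 0.9338.
Overall magnification: m = m_1 m_2 = -0.3372.

-0.34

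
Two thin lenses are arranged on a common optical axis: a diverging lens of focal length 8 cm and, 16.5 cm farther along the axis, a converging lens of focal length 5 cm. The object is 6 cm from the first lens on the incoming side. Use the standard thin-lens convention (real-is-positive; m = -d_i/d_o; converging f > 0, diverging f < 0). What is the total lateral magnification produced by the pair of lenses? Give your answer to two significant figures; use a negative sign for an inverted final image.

-0.19

Applying the thin-lens equation to the first lens, 1/(-8) = 1/6 + 1/d_i1, which gives d_i1 = -3.429 cm.
Its lateral magnification is m_1 = -d_i1/d_o1 = -(-3.429)/6 = 0.5714.
With d_i1 < 0 the first image is virtual and lies on the object side; the object distance for lens 2 is d_o2 = 16.5 - (-3.429) = 19.929 cm.
Applying the thin-lens equation again with f_2 = 5 cm and d_o2 = 19.929 cm gives d_i2 = 6.675 cm.
m_2 = -(6.675)/(19.929) = -0.3349.
The system's lateral magnification is m_1 m_2 = (0.5714)(-0.3349) = -0.1914.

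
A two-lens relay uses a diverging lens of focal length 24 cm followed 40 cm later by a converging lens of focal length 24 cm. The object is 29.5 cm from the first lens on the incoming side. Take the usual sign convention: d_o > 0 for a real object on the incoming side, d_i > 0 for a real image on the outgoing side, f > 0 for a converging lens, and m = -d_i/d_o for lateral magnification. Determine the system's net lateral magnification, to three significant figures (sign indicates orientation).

Lens 1: 1/d_i1 = 1/f_1 - 1/d_o1 = 1/(-24) - 1/29.5 = -0.07556 cm^-1, so d_i1 = -13.234 cm.
m_1 = -(-13.234)/29.5 = 0.4486.
With d_i1 < 0 the first image is virtual and lies on the object side; the object distance for lens 2 is d_o2 = 40 - (-13.234) = 53.234 cm.
Lens 2: 1/d_i2 = 1/f_2 - 1/d_o2 = 1/24 - 1/(53.234) = 0.02288 cm^-1, so d_i2 = 43.703 cm.
m_2 = -(43.703)/(53.234) = -0.8210.
Overall magnification: m = m_1 m_2 = -0.3683.

-0.368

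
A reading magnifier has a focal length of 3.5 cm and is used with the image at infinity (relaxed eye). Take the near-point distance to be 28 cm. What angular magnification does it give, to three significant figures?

M = D/f = 28/3.5 = 8.000.

8.00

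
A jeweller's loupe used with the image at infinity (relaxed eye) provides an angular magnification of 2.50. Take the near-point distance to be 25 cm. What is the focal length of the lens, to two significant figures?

10 cm

For the image at infinity, M = D/f.
f = D/M = 25/2.5 = 10.000 cm.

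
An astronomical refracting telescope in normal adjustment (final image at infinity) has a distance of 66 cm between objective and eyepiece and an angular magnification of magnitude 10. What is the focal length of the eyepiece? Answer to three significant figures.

6.00 cm

In normal adjustment the tube length equals f_obj + f_eye and |M| = f_obj/f_eye.
So f_obj = 10 f_eye and 10 f_eye + f_eye = 66 cm, giving f_eye = 66/11 = 6.000 cm and f_obj = 60.000 cm.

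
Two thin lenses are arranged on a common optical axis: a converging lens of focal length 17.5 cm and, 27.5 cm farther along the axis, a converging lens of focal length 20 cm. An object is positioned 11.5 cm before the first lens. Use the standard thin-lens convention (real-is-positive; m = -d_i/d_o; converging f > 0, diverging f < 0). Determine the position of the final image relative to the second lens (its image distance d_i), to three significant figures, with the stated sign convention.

Lens 1: 1/d_i1 = 1/f_1 - 1/d_o1 = 1/17.5 - 1/11.5 = -0.02981 cm^-1, so d_i1 = -33.542 cm.
The intermediate image is virtual, 33.542 cm to the left of lens 1, so d_o2 = L - d_i1 = 27.5 - (-33.542) = 61.042 cm.
Lens 2: 1/d_i2 = 1/f_2 - 1/d_o2 = 1/20 - 1/(61.042) = 0.03362 cm^-1, so d_i2 = 29.746 cm.

29.7 cm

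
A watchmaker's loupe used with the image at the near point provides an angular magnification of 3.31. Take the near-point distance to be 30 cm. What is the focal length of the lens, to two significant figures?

13 cm

For the image at the near point, M = 1 + D/f.
f = D/(M - 1) = 30/(3.31 - 1) = 12.987 cm.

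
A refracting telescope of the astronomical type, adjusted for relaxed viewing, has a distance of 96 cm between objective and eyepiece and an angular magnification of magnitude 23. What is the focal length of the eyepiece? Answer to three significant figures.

4.00 cm

In normal adjustment the tube length equals f_obj + f_eye and |M| = f_obj/f_eye.
So f_obj = 23 f_eye and 23 f_eye + f_eye = 96 cm, giving f_eye = 96/24 = 4.000 cm and f_obj = 92.000 cm.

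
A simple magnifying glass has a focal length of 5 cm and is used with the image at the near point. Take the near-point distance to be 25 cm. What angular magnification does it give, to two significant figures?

6.0

M = 1 + D/f = 1 + 25/5 = 6.000.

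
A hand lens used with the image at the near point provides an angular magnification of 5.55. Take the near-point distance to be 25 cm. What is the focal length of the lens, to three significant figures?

5.49 cm

For the image at the near point, M = 1 + D/f.
f = D/(M - 1) = 25/(5.55 - 1) = 5.495 cm.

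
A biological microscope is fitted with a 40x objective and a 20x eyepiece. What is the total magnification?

800

The overall magnification of a compound microscope is the product of the objective and eyepiece magnifications:
M = M_obj x M_eye = 40 x 20 = 800.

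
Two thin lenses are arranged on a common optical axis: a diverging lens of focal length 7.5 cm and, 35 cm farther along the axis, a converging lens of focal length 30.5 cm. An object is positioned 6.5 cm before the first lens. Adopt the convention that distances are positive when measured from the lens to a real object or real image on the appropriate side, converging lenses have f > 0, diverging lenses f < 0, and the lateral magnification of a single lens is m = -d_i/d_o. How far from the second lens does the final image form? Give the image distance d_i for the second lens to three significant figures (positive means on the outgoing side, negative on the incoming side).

147 cm

Applying the thin-lens equation to the first lens, 1/(-7.5) = 1/6.5 + 1/d_i1, which gives d_i1 = -3.482 cm.
The intermediate image is virtual, 3.482 cm to the left of lens 1, so d_o2 = L - d_i1 = 35 - (-3.482) = 38.482 cm.
Applying the thin-lens equation again with f_2 = 30.5 cm and d_o2 = 38.482 cm gives d_i2 = 147.041 cm.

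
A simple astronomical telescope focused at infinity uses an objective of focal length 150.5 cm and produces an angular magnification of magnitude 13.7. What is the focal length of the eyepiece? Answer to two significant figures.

11 cm

|M| = f_obj/f_eye, so f_eye = f_obj/|M| = 150.5/13.7 = 10.985 cm.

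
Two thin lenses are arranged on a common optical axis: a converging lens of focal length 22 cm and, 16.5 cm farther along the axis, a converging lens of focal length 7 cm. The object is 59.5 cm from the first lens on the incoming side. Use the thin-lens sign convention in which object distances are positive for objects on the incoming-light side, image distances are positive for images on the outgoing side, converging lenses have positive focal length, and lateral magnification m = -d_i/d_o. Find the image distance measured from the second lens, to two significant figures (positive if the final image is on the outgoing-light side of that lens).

5.1 cm

Lens 1: 1/d_i1 = 1/f_1 - 1/d_o1 = 1/22 - 1/59.5 = 0.02865 cm^-1, so d_i1 = 34.907 cm.
This image would form 34.907 cm past lens 1, i.e. 18.407 cm beyond lens 2, so it is a virtual object for lens 2: d_o2 = 16.5 - 34.907 = -18.407 cm.
Lens 2: 1/d_i2 = 1/f_2 - 1/d_o2 = 1/7 - 1/(-18.407) = 0.19719 cm^-1, so d_i2 = 5.071 cm.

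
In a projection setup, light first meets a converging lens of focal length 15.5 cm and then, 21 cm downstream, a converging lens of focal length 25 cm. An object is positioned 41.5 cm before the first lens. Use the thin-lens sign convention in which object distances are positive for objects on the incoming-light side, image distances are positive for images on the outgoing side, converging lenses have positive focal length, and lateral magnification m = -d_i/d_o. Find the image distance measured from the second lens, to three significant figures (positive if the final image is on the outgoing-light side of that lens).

3.25 cm

Applying the thin-lens equation to the first lens, 1/15.5 = 1/41.5 + 1/d_i1, which gives d_i1 = 24.740 cm.
Since 24.740 cm > 21 cm, the first image lies past the second lens and serves as a virtual object: d_o2 = L - d_i1 = -3.740 cm.
Applying the thin-lens equation again with f_2 = 25 cm and d_o2 = -3.740 cm gives d_i2 = 3.254 cm.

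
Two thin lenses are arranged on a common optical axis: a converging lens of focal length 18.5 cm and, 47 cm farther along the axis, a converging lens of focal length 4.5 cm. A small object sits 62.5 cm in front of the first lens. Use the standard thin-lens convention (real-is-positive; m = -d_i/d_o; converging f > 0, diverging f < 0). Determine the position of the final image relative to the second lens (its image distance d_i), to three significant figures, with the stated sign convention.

5.75 cm

Lens 1: 1/d_i1 = 1/f_1 - 1/d_o1 = 1/18.5 - 1/62.5 = 0.03805 cm^-1, so d_i1 = 26.278 cm.
That image sits 20.722 cm in front of the second lens, so d_o2 = 20.722 cm.
Lens 2: 1/d_i2 = 1/f_2 - 1/d_o2 = 1/4.5 - 1/(20.722) = 0.17396 cm^-1, so d_i2 = 5.748 cm.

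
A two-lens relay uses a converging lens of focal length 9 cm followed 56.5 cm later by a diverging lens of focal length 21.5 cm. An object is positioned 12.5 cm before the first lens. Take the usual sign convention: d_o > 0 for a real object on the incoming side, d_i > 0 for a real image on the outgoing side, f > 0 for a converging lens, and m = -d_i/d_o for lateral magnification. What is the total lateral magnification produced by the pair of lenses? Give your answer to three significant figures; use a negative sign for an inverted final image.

-1.21

First lens: d_i1 = 1/(1/9 - 1/12.5) = 32.143 cm.
m_1 = -(32.143)/12.5 = -2.5714.
Object distance for lens 2: d_o2 = 56.5 - 32.143 = 24.357 cm.
Second lens: d_i2 = 1/(1/(-21.5) - 1/(24.357)) = -11.420 cm.
m_2 = -(-11.420)/(24.357) = 0.4688.
Overall magnification: m = m_1 m_2 = -1.2056.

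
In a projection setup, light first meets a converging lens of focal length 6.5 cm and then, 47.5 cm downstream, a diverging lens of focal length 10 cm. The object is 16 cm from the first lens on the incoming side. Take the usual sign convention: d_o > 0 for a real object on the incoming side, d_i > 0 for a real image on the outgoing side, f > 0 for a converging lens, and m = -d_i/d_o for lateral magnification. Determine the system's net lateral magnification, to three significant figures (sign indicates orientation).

-0.147

Lens 1: 1/d_i1 = 1/f_1 - 1/d_o1 = 1/6.5 - 1/16 = 0.09135 cm^-1, so d_i1 = 10.947 cm.
m_1 = -(10.947)/16 = -0.6842.
That image sits 36.553 cm in front of the second lens, so d_o2 = 36.553 cm.
Lens 2: 1/d_i2 = 1/f_2 - 1/d_o2 = 1/(-10) - 1/(36.553) = -0.12736 cm^-1, so d_i2 = -7.852 cm.
m_2 = -(-7.852)/(36.553) = 0.2148.
Overall magnification: m = m_1 m_2 = -0.1470.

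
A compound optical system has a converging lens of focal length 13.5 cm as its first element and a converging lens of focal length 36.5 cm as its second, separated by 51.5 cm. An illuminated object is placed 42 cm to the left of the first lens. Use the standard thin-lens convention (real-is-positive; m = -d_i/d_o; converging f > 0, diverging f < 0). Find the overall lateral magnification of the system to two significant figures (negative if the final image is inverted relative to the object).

Applying the thin-lens equation to the first lens, 1/13.5 = 1/42 + 1/d_i1, which gives d_i1 = 19.895 cm.
Its lateral magnification is m_1 = -d_i1/d_o1 = -(19.895)/42 = -0.4737.
The intermediate image is 19.895 cm to the right of lens 1, so d_o2 = L - d_i1 = 51.5 - 19.895 = 31.605 cm.
Applying the thin-lens equation again with f_2 = 36.5 cm and d_o2 = 31.605 cm gives d_i2 = -235.680 cm.
m_2 = -(-235.680)/(31.605) = 7.4570.
Total m = m_1 x m_2 = (-0.4737)(7.4570) = -3.5323.

-3.5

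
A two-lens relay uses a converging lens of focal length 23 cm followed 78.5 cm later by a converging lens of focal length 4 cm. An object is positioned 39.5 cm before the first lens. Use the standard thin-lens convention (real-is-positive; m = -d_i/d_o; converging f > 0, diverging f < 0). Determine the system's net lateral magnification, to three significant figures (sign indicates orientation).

0.287

First lens: d_i1 = 1/(1/23 - 1/39.5) = 55.061 cm.
m_1 = -(55.061)/39.5 = -1.3939.
Object distance for lens 2: d_o2 = 78.5 - 55.061 = 23.439 cm.
Second lens: d_i2 = 1/(1/4 - 1/(23.439)) = 4.823 cm.
m_2 = -(4.823)/(23.439) = -0.2058.
The system's lateral magnification is m_1 m_2 = (-1.3939)(-0.2058) = 0.2868.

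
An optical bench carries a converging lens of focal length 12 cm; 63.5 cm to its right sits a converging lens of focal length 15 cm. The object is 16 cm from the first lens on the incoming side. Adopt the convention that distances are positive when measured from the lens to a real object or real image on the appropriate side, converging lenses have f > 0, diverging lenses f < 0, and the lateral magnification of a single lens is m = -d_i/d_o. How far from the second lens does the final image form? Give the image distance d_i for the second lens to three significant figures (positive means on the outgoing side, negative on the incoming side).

Lens 1: 1/d_i1 = 1/f_1 - 1/d_o1 = 1/12 - 1/16 = 0.02083 cm^-1, so d_i1 = 48.000 cm.
Object distance for lens 2: d_o2 = 63.5 - 48.000 = 15.500 cm.
Lens 2: 1/d_i2 = 1/f_2 - 1/d_o2 = 1/15 - 1/(15.500) = 0.00215 cm^-1, so d_i2 = 465.000 cm.

465 cm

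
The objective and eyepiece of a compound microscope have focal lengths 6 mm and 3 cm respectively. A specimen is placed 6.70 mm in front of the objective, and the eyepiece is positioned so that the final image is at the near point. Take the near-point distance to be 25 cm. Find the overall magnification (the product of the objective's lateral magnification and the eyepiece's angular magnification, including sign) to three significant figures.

Convert to cm: f_obj = 6 mm = 0.6 cm; d_o = 6.70 mm = 0.67 cm.
Objective: 1/d_i = 1/f_obj - 1/d_o = 1/0.6 - 1/0.67 = 0.17413 cm^-1, so d_i = 5.743 cm.
m_obj = -d_i/d_o = -5.743/0.67 = -8.571.
Eyepiece angular magnification (image at near point): M_eye = 1 + D/f_e = 1 + 25/3 = 9.333.
Overall M = m_obj x M_eye = (-8.571)(9.333) = -80.00.

-80.0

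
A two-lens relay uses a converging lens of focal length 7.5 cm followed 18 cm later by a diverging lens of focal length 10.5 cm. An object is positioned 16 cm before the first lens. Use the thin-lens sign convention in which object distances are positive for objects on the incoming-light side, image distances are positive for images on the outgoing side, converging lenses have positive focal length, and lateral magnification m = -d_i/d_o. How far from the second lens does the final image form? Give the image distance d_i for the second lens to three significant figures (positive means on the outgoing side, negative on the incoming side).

First lens: d_i1 = 1/(1/7.5 - 1/16) = 14.118 cm.
Object distance for lens 2: d_o2 = 18 - 14.118 = 3.882 cm.
Second lens: d_i2 = 1/(1/(-10.5) - 1/(3.882)) = -2.834 cm.

-2.83 cm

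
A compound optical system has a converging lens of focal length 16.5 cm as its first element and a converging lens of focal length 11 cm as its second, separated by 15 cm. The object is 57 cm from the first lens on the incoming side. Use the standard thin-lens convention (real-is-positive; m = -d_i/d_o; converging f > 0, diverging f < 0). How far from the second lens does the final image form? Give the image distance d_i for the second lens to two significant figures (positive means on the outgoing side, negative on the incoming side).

Applying the thin-lens equation to the first lens, 1/16.5 = 1/57 + 1/d_i1, which gives d_i1 = 23.222 cm.
This image would form 23.222 cm past lens 1, i.e. 8.222 cm beyond lens 2, so it is a virtual object for lens 2: d_o2 = 15 - 23.222 = -8.222 cm.
Applying the thin-lens equation again with f_2 = 11 cm and d_o2 = -8.222 cm gives d_i2 = 4.705 cm.

4.7 cm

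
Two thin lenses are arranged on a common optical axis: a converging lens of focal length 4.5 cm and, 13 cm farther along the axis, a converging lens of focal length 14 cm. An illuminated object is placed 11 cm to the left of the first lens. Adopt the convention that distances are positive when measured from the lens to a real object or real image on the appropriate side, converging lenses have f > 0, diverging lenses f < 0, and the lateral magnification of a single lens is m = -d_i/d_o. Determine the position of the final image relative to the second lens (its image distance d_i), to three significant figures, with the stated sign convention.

Applying the thin-lens equation to the first lens, 1/4.5 = 1/11 + 1/d_i1, which gives d_i1 = 7.615 cm.
Object distance for lens 2: d_o2 = 13 - 7.615 = 5.385 cm.
Applying the thin-lens equation again with f_2 = 14 cm and d_o2 = 5.385 cm gives d_i2 = -8.750 cm.

-8.75 cm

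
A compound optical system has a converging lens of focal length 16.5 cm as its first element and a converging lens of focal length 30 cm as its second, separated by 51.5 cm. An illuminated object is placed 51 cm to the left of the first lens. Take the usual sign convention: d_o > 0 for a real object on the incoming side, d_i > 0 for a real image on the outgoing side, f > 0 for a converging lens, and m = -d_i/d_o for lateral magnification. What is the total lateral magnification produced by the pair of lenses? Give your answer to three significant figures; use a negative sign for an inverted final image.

Lens 1: 1/d_i1 = 1/f_1 - 1/d_o1 = 1/16.5 - 1/51 = 0.04100 cm^-1, so d_i1 = 24.391 cm.
m_1 = -(24.391)/51 = -0.4783.
Object distance for lens 2: d_o2 = 51.5 - 24.391 = 27.109 cm.
Lens 2: 1/d_i2 = 1/f_2 - 1/d_o2 = 1/30 - 1/(27.109) = -0.00356 cm^-1, so d_i2 = -281.278 cm.
m_2 = -(-281.278)/(27.109) = 10.3759.
Overall magnification: m = m_1 m_2 = -4.9624.

-4.96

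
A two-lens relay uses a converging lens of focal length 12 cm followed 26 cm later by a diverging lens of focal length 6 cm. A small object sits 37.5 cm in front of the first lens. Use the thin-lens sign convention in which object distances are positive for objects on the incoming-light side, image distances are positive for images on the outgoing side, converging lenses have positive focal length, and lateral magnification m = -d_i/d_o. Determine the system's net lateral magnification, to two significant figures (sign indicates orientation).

-0.20

Lens 1: 1/d_i1 = 1/f_1 - 1/d_o1 = 1/12 - 1/37.5 = 0.05667 cm^-1, so d_i1 = 17.647 cm.
m_1 = -(17.647)/37.5 = -0.4706.
The intermediate image is 17.647 cm to the right of lens 1, so d_o2 = L - d_i1 = 26 - 17.647 = 8.353 cm.
Lens 2: 1/d_i2 = 1/f_2 - 1/d_o2 = 1/(-6) - 1/(8.353) = -0.28638 cm^-1, so d_i2 = -3.492 cm.
m_2 = -(-3.492)/(8.353) = 0.4180.
Overall magnification: m = m_1 m_2 = -0.1967.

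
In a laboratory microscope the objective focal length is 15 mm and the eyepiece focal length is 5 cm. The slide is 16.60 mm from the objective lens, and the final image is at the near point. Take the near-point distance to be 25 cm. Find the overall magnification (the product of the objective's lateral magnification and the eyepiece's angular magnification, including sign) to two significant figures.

Convert to cm: f_obj = 15 mm = 1.5 cm; d_o = 16.60 mm = 1.66 cm.
Objective: 1/d_i = 1/f_obj - 1/d_o = 1/1.5 - 1/1.66 = 0.06426 cm^-1, so d_i = 15.563 cm.
m_obj = -d_i/d_o = -15.563/1.66 = -9.375.
Eyepiece angular magnification (image at near point): M_eye = 1 + D/f_e = 1 + 25/5 = 6.000.
Overall M = m_obj x M_eye = (-9.375)(6.000) = -56.25.

-56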